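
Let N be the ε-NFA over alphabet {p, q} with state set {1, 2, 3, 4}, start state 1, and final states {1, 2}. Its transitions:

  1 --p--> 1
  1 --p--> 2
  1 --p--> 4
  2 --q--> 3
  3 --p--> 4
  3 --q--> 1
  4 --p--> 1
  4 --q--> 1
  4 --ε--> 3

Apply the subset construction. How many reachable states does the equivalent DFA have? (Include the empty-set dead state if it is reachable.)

4

Start state of the DFA: {1} (ε-closure of the NFA start).
{1} --p--> {1, 2, 3, 4}  [new]
{1} --q--> ∅  [new]
{1, 2, 3, 4} --p--> {1, 2, 3, 4}  [seen]
{1, 2, 3, 4} --q--> {1, 3}  [new]
∅ --p--> ∅  [seen]
∅ --q--> ∅  [seen]
{1, 3} --p--> {1, 2, 3, 4}  [seen]
{1, 3} --q--> {1}  [seen]
Reachable DFA states: {1}, {1, 2, 3, 4}, ∅, {1, 3}.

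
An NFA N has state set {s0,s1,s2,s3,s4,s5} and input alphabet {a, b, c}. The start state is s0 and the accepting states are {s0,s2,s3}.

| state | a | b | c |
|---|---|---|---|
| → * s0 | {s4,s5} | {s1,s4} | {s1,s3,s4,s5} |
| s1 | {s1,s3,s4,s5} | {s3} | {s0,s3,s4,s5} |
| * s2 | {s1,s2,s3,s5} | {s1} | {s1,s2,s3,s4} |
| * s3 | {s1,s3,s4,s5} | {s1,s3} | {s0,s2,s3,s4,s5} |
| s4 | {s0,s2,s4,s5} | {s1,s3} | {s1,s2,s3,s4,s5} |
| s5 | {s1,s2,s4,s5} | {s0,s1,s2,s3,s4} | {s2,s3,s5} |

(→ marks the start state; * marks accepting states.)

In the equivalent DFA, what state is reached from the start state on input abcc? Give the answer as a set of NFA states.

Start: {s0}.
δ(s0,a) = {s4,s5}.
Union: {s4,s5}.
After a: {s4,s5}.
δ(s4,b) = {s1,s3}; δ(s5,b) = {s0,s1,s2,s3,s4}.
Union: {s0,s1,s2,s3,s4}.
After b: {s0,s1,s2,s3,s4}.
δ(s0,c) = {s1,s3,s4,s5}; δ(s1,c) = {s0,s3,s4,s5}; δ(s2,c) = {s1,s2,s3,s4}; δ(s3,c) = {s0,s2,s3,s4,s5}; δ(s4,c) = {s1,s2,s3,s4,s5}.
Union: {s0,s1,s2,s3,s4,s5}.
After c: {s0,s1,s2,s3,s4,s5}.
δ(s0,c) = {s1,s3,s4,s5}; δ(s1,c) = {s0,s3,s4,s5}; δ(s2,c) = {s1,s2,s3,s4}; δ(s3,c) = {s0,s2,s3,s4,s5}; δ(s4,c) = {s1,s2,s3,s4,s5}; δ(s5,c) = {s2,s3,s5}.
Union: {s0,s1,s2,s3,s4,s5}.
After c: {s0,s1,s2,s3,s4,s5}.

{s0,s1,s2,s3,s4,s5}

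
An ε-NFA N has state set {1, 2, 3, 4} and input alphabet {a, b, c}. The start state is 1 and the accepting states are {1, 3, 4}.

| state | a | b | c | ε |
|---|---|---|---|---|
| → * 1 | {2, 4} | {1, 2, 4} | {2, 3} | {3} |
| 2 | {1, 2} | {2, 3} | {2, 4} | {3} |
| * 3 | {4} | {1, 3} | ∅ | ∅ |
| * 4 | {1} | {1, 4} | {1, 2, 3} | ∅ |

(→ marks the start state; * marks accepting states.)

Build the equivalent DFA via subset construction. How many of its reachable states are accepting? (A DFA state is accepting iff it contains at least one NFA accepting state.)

5

Start state of the DFA: {1, 3} (ε-closure of the NFA start).
{1, 3} --a--> {2, 3, 4}  [new]
{1, 3} --b--> {1, 2, 3, 4}  [new]
{1, 3} --c--> {2, 3}  [new]
{2, 3, 4} --a--> {1, 2, 3, 4}  [seen]
{2, 3, 4} --b--> {1, 2, 3, 4}  [seen]
{2, 3, 4} --c--> {1, 2, 3, 4}  [seen]
{1, 2, 3, 4} --a--> {1, 2, 3, 4}  [seen]
{1, 2, 3, 4} --b--> {1, 2, 3, 4}  [seen]
{1, 2, 3, 4} --c--> {1, 2, 3, 4}  [seen]
{2, 3} --a--> {1, 2, 3, 4}  [seen]
{2, 3} --b--> {1, 2, 3}  [new]
{2, 3} --c--> {2, 3, 4}  [seen]
{1, 2, 3} --a--> {1, 2, 3, 4}  [seen]
{1, 2, 3} --b--> {1, 2, 3, 4}  [seen]
{1, 2, 3} --c--> {2, 3, 4}  [seen]
Reachable DFA states: {1, 3}, {2, 3, 4}, {1, 2, 3, 4}, {2, 3}, {1, 2, 3}.
Accepting DFA states (contain an NFA accepting state): {1, 3}, {2, 3, 4}, {1, 2, 3, 4}, {2, 3}, {1, 2, 3}.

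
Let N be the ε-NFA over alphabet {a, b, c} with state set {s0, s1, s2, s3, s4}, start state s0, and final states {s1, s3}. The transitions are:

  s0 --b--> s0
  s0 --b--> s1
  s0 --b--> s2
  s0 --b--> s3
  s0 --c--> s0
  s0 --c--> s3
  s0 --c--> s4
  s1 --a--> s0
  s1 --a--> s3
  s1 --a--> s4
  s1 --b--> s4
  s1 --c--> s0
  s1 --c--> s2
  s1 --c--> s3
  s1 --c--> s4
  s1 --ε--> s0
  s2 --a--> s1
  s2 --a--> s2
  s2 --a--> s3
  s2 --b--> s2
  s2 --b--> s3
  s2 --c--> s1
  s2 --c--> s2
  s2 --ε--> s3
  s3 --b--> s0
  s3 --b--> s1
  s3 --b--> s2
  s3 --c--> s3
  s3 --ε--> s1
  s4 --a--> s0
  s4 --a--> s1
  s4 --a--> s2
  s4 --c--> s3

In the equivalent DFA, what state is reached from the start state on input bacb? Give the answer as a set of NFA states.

Start: {s0}.
δ(s0,b) = {s0, s1, s2, s3}.
Union: {s0, s1, s2, s3}.
After b: {s0, s1, s2, s3}.
δ(s0,a) = ∅; δ(s1,a) = {s0, s3, s4}; δ(s2,a) = {s1, s2, s3}; δ(s3,a) = ∅.
Union: {s0, s1, s2, s3, s4}.
After a: {s0, s1, s2, s3, s4}.
δ(s0,c) = {s0, s3, s4}; δ(s1,c) = {s0, s2, s3, s4}; δ(s2,c) = {s1, s2}; δ(s3,c) = {s3}; δ(s4,c) = {s3}.
Union: {s0, s1, s2, s3, s4}.
After c: {s0, s1, s2, s3, s4}.
δ(s0,b) = {s0, s1, s2, s3}; δ(s1,b) = {s4}; δ(s2,b) = {s2, s3}; δ(s3,b) = {s0, s1, s2}; δ(s4,b) = ∅.
Union: {s0, s1, s2, s3, s4}.
After b: {s0, s1, s2, s3, s4}.

{s0, s1, s2, s3, s4}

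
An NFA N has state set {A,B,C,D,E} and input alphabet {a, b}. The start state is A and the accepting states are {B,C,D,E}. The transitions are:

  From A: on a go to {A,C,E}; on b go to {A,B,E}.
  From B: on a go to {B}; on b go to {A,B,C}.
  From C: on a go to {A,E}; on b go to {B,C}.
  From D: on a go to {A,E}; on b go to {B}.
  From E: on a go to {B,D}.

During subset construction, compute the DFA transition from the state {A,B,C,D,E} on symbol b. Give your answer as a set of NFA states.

δ(A,b) = {A,B,E}; δ(B,b) = {A,B,C}; δ(C,b) = {B,C}; δ(D,b) = {B}; δ(E,b) = ∅.
Union: {A,B,C,E}.

{A,B,C,E}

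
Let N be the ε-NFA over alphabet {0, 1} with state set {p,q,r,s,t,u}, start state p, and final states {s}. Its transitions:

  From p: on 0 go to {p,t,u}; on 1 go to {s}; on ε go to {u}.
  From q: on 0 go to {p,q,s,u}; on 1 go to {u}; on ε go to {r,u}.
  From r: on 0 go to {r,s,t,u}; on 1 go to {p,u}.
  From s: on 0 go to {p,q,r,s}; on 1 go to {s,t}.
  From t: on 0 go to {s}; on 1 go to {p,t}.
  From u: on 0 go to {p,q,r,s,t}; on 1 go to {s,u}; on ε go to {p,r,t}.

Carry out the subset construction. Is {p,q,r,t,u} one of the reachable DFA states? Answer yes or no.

no

Start state of the DFA: {p,r,t,u} (ε-closure of the NFA start).
{p,r,t,u} --0--> {p,q,r,s,t,u}  [new]
{p,r,t,u} --1--> {p,r,s,t,u}  [new]
{p,q,r,s,t,u} --0--> {p,q,r,s,t,u}  [seen]
{p,q,r,s,t,u} --1--> {p,r,s,t,u}  [seen]
{p,r,s,t,u} --0--> {p,q,r,s,t,u}  [seen]
{p,r,s,t,u} --1--> {p,r,s,t,u}  [seen]
Reachable DFA states: {p,r,t,u}, {p,q,r,s,t,u}, {p,r,s,t,u}.
{p,q,r,t,u} is not among them.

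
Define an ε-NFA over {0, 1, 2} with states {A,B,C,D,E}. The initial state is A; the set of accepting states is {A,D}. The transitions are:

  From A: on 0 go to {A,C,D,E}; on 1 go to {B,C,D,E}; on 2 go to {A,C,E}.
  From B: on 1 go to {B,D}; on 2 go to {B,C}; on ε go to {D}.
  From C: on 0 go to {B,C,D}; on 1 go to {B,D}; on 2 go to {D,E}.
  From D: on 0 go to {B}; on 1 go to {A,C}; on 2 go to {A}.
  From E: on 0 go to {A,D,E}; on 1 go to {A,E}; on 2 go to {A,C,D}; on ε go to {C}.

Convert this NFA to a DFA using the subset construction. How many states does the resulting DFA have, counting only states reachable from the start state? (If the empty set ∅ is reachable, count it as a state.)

Start state of the DFA: {A} (ε-closure of the NFA start).
{A} --0--> {A,C,D,E}  [new]
{A} --1--> {B,C,D,E}  [new]
{A} --2--> {A,C,E}  [new]
{A,C,D,E} --0--> {A,B,C,D,E}  [new]
{A,C,D,E} --1--> {A,B,C,D,E}  [seen]
{A,C,D,E} --2--> {A,C,D,E}  [seen]
{B,C,D,E} --0--> {A,B,C,D,E}  [seen]
{B,C,D,E} --1--> {A,B,C,D,E}  [seen]
{B,C,D,E} --2--> {A,B,C,D,E}  [seen]
{A,C,E} --0--> {A,B,C,D,E}  [seen]
{A,C,E} --1--> {A,B,C,D,E}  [seen]
{A,C,E} --2--> {A,C,D,E}  [seen]
{A,B,C,D,E} --0--> {A,B,C,D,E}  [seen]
{A,B,C,D,E} --1--> {A,B,C,D,E}  [seen]
{A,B,C,D,E} --2--> {A,B,C,D,E}  [seen]
Reachable DFA states: {A}, {A,C,D,E}, {B,C,D,E}, {A,C,E}, {A,B,C,D,E}.

5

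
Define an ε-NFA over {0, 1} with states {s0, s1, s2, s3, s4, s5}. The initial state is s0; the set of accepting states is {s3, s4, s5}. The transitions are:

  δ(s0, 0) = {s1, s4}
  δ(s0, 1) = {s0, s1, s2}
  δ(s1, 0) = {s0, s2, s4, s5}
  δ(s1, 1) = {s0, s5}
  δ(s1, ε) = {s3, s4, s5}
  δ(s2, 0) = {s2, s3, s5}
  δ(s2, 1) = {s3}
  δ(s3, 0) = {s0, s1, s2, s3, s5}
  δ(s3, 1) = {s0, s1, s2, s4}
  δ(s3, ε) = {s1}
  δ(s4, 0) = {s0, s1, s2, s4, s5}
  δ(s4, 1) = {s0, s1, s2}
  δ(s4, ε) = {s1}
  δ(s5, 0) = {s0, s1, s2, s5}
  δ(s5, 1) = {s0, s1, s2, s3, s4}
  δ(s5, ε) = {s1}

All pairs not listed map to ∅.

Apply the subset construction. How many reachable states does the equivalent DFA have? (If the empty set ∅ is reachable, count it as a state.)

3

Start state of the DFA: {s0} (ε-closure of the NFA start).
{s0} --0--> {s1, s3, s4, s5}  [new]
{s0} --1--> {s0, s1, s2, s3, s4, s5}  [new]
{s1, s3, s4, s5} --0--> {s0, s1, s2, s3, s4, s5}  [seen]
{s1, s3, s4, s5} --1--> {s0, s1, s2, s3, s4, s5}  [seen]
{s0, s1, s2, s3, s4, s5} --0--> {s0, s1, s2, s3, s4, s5}  [seen]
{s0, s1, s2, s3, s4, s5} --1--> {s0, s1, s2, s3, s4, s5}  [seen]
Reachable DFA states: {s0}, {s1, s3, s4, s5}, {s0, s1, s2, s3, s4, s5}.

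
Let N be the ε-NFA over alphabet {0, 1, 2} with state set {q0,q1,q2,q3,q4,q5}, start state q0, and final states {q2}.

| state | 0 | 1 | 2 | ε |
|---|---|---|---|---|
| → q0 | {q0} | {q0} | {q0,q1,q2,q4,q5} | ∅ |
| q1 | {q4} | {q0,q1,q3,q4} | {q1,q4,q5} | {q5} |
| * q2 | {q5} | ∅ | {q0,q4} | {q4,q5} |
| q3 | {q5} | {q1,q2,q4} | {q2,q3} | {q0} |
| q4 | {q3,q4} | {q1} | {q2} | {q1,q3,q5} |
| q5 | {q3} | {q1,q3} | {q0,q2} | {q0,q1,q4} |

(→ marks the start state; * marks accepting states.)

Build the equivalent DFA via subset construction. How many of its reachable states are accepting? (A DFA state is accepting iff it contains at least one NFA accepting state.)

1

Start state of the DFA: {q0} (ε-closure of the NFA start).
{q0} --0--> {q0}  [seen]
{q0} --1--> {q0}  [seen]
{q0} --2--> {q0,q1,q2,q3,q4,q5}  [new]
{q0,q1,q2,q3,q4,q5} --0--> {q0,q1,q3,q4,q5}  [new]
{q0,q1,q2,q3,q4,q5} --1--> {q0,q1,q2,q3,q4,q5}  [seen]
{q0,q1,q2,q3,q4,q5} --2--> {q0,q1,q2,q3,q4,q5}  [seen]
{q0,q1,q3,q4,q5} --0--> {q0,q1,q3,q4,q5}  [seen]
{q0,q1,q3,q4,q5} --1--> {q0,q1,q2,q3,q4,q5}  [seen]
{q0,q1,q3,q4,q5} --2--> {q0,q1,q2,q3,q4,q5}  [seen]
Reachable DFA states: {q0}, {q0,q1,q2,q3,q4,q5}, {q0,q1,q3,q4,q5}.
Accepting DFA states (contain an NFA accepting state): {q0,q1,q2,q3,q4,q5}.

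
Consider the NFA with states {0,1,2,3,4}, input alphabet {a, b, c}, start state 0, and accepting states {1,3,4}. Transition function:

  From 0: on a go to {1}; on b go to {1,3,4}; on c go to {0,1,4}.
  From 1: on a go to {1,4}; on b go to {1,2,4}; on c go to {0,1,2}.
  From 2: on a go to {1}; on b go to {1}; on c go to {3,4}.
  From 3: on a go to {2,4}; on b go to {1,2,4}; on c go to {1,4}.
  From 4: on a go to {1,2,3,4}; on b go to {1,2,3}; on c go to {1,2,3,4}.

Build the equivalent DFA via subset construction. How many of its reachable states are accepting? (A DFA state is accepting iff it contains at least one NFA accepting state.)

Start state of the DFA: {0}.
{0} --a--> {1}  [new]
{0} --b--> {1,3,4}  [new]
{0} --c--> {0,1,4}  [new]
{1} --a--> {1,4}  [new]
{1} --b--> {1,2,4}  [new]
{1} --c--> {0,1,2}  [new]
{1,3,4} --a--> {1,2,3,4}  [new]
{1,3,4} --b--> {1,2,3,4}  [seen]
{1,3,4} --c--> {0,1,2,3,4}  [new]
{0,1,4} --a--> {1,2,3,4}  [seen]
{0,1,4} --b--> {1,2,3,4}  [seen]
{0,1,4} --c--> {0,1,2,3,4}  [seen]
{1,4} --a--> {1,2,3,4}  [seen]
{1,4} --b--> {1,2,3,4}  [seen]
{1,4} --c--> {0,1,2,3,4}  [seen]
{1,2,4} --a--> {1,2,3,4}  [seen]
{1,2,4} --b--> {1,2,3,4}  [seen]
{1,2,4} --c--> {0,1,2,3,4}  [seen]
{0,1,2} --a--> {1,4}  [seen]
{0,1,2} --b--> {1,2,3,4}  [seen]
{0,1,2} --c--> {0,1,2,3,4}  [seen]
{1,2,3,4} --a--> {1,2,3,4}  [seen]
{1,2,3,4} --b--> {1,2,3,4}  [seen]
{1,2,3,4} --c--> {0,1,2,3,4}  [seen]
{0,1,2,3,4} --a--> {1,2,3,4}  [seen]
{0,1,2,3,4} --b--> {1,2,3,4}  [seen]
{0,1,2,3,4} --c--> {0,1,2,3,4}  [seen]
Reachable DFA states: {0}, {1}, {1,3,4}, {0,1,4}, {1,4}, {1,2,4}, {0,1,2}, {1,2,3,4}, {0,1,2,3,4}.
Accepting DFA states (contain an NFA accepting state): {1}, {1,3,4}, {0,1,4}, {1,4}, {1,2,4}, {0,1,2}, {1,2,3,4}, {0,1,2,3,4}.

8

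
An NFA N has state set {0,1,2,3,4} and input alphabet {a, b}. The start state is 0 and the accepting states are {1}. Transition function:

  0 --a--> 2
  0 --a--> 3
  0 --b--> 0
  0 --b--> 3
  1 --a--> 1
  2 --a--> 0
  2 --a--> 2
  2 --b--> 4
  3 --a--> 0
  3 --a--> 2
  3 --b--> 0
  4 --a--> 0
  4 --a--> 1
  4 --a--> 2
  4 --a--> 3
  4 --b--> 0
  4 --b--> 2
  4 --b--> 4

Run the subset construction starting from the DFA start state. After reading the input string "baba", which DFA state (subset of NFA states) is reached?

Start: {0}.
δ(0,b) = {0,3}.
Union: {0,3}.
After b: {0,3}.
δ(0,a) = {2,3}; δ(3,a) = {0,2}.
Union: {0,2,3}.
After a: {0,2,3}.
δ(0,b) = {0,3}; δ(2,b) = {4}; δ(3,b) = {0}.
Union: {0,3,4}.
After b: {0,3,4}.
δ(0,a) = {2,3}; δ(3,a) = {0,2}; δ(4,a) = {0,1,2,3}.
Union: {0,1,2,3}.
After a: {0,1,2,3}.

{0,1,2,3}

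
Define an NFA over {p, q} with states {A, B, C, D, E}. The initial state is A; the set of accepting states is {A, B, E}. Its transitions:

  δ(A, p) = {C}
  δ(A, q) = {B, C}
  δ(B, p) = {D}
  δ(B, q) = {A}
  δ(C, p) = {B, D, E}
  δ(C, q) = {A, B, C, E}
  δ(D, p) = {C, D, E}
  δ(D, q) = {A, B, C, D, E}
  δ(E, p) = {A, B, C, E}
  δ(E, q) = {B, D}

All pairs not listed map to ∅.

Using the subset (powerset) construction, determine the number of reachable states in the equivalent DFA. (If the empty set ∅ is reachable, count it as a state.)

6

Start state of the DFA: {A}.
{A} --p--> {C}  [new]
{A} --q--> {B, C}  [new]
{C} --p--> {B, D, E}  [new]
{C} --q--> {A, B, C, E}  [new]
{B, C} --p--> {B, D, E}  [seen]
{B, C} --q--> {A, B, C, E}  [seen]
{B, D, E} --p--> {A, B, C, D, E}  [new]
{B, D, E} --q--> {A, B, C, D, E}  [seen]
{A, B, C, E} --p--> {A, B, C, D, E}  [seen]
{A, B, C, E} --q--> {A, B, C, D, E}  [seen]
{A, B, C, D, E} --p--> {A, B, C, D, E}  [seen]
{A, B, C, D, E} --q--> {A, B, C, D, E}  [seen]
Reachable DFA states: {A}, {C}, {B, C}, {B, D, E}, {A, B, C, E}, {A, B, C, D, E}.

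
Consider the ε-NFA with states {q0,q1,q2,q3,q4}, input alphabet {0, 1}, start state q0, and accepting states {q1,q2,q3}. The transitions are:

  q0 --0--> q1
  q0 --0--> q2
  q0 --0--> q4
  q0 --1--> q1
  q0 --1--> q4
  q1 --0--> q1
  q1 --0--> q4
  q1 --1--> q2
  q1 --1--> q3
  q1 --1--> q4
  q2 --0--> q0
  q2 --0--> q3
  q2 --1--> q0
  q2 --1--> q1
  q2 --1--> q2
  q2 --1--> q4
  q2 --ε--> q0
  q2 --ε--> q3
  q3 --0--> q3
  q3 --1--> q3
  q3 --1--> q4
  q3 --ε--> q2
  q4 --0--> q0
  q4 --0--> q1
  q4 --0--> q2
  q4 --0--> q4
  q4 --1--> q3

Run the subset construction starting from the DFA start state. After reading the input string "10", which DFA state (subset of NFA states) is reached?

Start: {q0}.
δ(q0,1) = {q1,q4}.
Union: {q1,q4}.
After 1: {q1,q4}.
δ(q1,0) = {q1,q4}; δ(q4,0) = {q0,q1,q2,q4}.
Union: {q0,q1,q2,q4}.
ε-closure gives {q0,q1,q2,q3,q4}.
After 0: {q0,q1,q2,q3,q4}.

{q0,q1,q2,q3,q4}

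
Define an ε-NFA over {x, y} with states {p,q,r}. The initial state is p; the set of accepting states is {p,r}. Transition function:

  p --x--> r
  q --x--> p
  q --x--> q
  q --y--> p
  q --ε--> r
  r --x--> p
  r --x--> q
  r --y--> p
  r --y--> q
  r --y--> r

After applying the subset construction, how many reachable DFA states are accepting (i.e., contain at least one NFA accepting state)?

3

Start state of the DFA: {p} (ε-closure of the NFA start).
{p} --x--> {r}  [new]
{p} --y--> ∅  [new]
{r} --x--> {p,q,r}  [new]
{r} --y--> {p,q,r}  [seen]
∅ --x--> ∅  [seen]
∅ --y--> ∅  [seen]
{p,q,r} --x--> {p,q,r}  [seen]
{p,q,r} --y--> {p,q,r}  [seen]
Reachable DFA states: {p}, {r}, ∅, {p,q,r}.
Accepting DFA states (contain an NFA accepting state): {p}, {r}, {p,q,r}.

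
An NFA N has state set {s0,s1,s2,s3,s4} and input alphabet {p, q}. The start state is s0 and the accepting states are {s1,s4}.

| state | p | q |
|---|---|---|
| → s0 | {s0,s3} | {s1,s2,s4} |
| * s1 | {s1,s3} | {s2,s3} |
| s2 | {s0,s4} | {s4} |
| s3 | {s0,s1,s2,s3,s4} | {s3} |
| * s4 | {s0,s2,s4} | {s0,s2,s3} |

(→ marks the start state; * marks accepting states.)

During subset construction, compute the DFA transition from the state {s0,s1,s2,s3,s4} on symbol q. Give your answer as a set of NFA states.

{s0,s1,s2,s3,s4}

δ(s0,q) = {s1,s2,s4}; δ(s1,q) = {s2,s3}; δ(s2,q) = {s4}; δ(s3,q) = {s3}; δ(s4,q) = {s0,s2,s3}.
Union: {s0,s1,s2,s3,s4}.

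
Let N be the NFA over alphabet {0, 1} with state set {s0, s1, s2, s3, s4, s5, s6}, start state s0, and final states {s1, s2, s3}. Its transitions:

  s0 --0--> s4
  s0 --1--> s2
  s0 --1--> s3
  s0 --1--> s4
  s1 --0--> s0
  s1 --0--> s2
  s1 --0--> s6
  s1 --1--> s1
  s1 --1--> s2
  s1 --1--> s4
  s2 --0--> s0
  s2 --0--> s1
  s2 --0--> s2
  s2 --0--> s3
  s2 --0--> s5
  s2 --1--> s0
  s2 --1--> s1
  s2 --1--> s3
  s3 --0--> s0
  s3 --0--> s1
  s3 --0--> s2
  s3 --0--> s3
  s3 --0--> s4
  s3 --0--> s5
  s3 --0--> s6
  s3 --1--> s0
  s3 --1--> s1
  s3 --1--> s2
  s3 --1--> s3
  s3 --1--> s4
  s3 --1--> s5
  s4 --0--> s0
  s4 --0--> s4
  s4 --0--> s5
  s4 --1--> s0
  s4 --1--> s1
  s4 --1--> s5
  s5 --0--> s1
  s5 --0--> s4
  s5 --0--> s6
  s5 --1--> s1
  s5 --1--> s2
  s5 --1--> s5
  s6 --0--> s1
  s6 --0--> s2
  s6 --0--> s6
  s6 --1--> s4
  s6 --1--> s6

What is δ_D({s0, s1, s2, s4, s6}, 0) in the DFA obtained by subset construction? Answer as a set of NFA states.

{s0, s1, s2, s3, s4, s5, s6}

δ(s0,0) = {s4}; δ(s1,0) = {s0, s2, s6}; δ(s2,0) = {s0, s1, s2, s3, s5}; δ(s4,0) = {s0, s4, s5}; δ(s6,0) = {s1, s2, s6}.
Union: {s0, s1, s2, s3, s4, s5, s6}.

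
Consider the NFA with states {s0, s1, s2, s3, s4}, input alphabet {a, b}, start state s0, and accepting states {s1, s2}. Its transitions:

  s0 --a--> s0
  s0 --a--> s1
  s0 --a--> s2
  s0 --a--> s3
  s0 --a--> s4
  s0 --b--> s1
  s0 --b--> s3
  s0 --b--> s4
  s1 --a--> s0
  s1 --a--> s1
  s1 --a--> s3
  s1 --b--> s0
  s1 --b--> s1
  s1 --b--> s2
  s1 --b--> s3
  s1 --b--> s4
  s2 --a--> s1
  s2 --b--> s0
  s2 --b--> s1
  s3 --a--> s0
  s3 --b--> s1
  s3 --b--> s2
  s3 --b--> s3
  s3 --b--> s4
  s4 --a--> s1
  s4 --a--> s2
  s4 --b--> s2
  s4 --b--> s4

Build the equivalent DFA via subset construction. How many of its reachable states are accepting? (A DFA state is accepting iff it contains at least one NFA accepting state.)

3

Start state of the DFA: {s0}.
{s0} --a--> {s0, s1, s2, s3, s4}  [new]
{s0} --b--> {s1, s3, s4}  [new]
{s0, s1, s2, s3, s4} --a--> {s0, s1, s2, s3, s4}  [seen]
{s0, s1, s2, s3, s4} --b--> {s0, s1, s2, s3, s4}  [seen]
{s1, s3, s4} --a--> {s0, s1, s2, s3}  [new]
{s1, s3, s4} --b--> {s0, s1, s2, s3, s4}  [seen]
{s0, s1, s2, s3} --a--> {s0, s1, s2, s3, s4}  [seen]
{s0, s1, s2, s3} --b--> {s0, s1, s2, s3, s4}  [seen]
Reachable DFA states: {s0}, {s0, s1, s2, s3, s4}, {s1, s3, s4}, {s0, s1, s2, s3}.
Accepting DFA states (contain an NFA accepting state): {s0, s1, s2, s3, s4}, {s1, s3, s4}, {s0, s1, s2, s3}.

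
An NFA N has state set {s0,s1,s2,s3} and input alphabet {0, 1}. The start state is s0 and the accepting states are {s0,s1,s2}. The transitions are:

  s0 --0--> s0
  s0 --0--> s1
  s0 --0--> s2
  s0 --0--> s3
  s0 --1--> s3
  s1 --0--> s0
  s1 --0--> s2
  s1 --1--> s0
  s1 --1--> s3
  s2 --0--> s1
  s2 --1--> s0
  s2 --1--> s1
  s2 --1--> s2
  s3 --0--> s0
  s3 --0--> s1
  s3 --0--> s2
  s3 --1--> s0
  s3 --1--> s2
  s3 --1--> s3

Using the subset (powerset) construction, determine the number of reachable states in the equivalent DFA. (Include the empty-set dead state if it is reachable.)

Start state of the DFA: {s0}.
{s0} --0--> {s0,s1,s2,s3}  [new]
{s0} --1--> {s3}  [new]
{s0,s1,s2,s3} --0--> {s0,s1,s2,s3}  [seen]
{s0,s1,s2,s3} --1--> {s0,s1,s2,s3}  [seen]
{s3} --0--> {s0,s1,s2}  [new]
{s3} --1--> {s0,s2,s3}  [new]
{s0,s1,s2} --0--> {s0,s1,s2,s3}  [seen]
{s0,s1,s2} --1--> {s0,s1,s2,s3}  [seen]
{s0,s2,s3} --0--> {s0,s1,s2,s3}  [seen]
{s0,s2,s3} --1--> {s0,s1,s2,s3}  [seen]
Reachable DFA states: {s0}, {s0,s1,s2,s3}, {s3}, {s0,s1,s2}, {s0,s2,s3}.

5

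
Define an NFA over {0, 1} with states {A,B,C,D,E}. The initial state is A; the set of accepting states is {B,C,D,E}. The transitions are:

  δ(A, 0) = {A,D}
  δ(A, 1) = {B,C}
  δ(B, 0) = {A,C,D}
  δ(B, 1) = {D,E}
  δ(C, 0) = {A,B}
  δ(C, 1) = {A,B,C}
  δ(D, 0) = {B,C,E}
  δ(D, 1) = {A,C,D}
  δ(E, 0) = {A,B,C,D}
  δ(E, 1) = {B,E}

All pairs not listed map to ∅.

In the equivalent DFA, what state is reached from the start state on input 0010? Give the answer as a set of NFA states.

{A,B,C,D,E}

Start: {A}.
δ(A,0) = {A,D}.
Union: {A,D}.
After 0: {A,D}.
δ(A,0) = {A,D}; δ(D,0) = {B,C,E}.
Union: {A,B,C,D,E}.
After 0: {A,B,C,D,E}.
δ(A,1) = {B,C}; δ(B,1) = {D,E}; δ(C,1) = {A,B,C}; δ(D,1) = {A,C,D}; δ(E,1) = {B,E}.
Union: {A,B,C,D,E}.
After 1: {A,B,C,D,E}.
δ(A,0) = {A,D}; δ(B,0) = {A,C,D}; δ(C,0) = {A,B}; δ(D,0) = {B,C,E}; δ(E,0) = {A,B,C,D}.
Union: {A,B,C,D,E}.
After 0: {A,B,C,D,E}.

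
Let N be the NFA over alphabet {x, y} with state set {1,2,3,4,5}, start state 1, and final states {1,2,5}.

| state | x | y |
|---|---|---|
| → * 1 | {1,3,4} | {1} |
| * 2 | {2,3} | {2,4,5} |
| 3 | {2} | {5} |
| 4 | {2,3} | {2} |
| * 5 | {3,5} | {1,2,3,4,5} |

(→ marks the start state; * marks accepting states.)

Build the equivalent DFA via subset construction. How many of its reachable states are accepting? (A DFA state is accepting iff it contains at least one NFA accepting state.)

Start state of the DFA: {1}.
{1} --x--> {1,3,4}  [new]
{1} --y--> {1}  [seen]
{1,3,4} --x--> {1,2,3,4}  [new]
{1,3,4} --y--> {1,2,5}  [new]
{1,2,3,4} --x--> {1,2,3,4}  [seen]
{1,2,3,4} --y--> {1,2,4,5}  [new]
{1,2,5} --x--> {1,2,3,4,5}  [new]
{1,2,5} --y--> {1,2,3,4,5}  [seen]
{1,2,4,5} --x--> {1,2,3,4,5}  [seen]
{1,2,4,5} --y--> {1,2,3,4,5}  [seen]
{1,2,3,4,5} --x--> {1,2,3,4,5}  [seen]
{1,2,3,4,5} --y--> {1,2,3,4,5}  [seen]
Reachable DFA states: {1}, {1,3,4}, {1,2,3,4}, {1,2,5}, {1,2,4,5}, {1,2,3,4,5}.
Accepting DFA states (contain an NFA accepting state): {1}, {1,3,4}, {1,2,3,4}, {1,2,5}, {1,2,4,5}, {1,2,3,4,5}.

6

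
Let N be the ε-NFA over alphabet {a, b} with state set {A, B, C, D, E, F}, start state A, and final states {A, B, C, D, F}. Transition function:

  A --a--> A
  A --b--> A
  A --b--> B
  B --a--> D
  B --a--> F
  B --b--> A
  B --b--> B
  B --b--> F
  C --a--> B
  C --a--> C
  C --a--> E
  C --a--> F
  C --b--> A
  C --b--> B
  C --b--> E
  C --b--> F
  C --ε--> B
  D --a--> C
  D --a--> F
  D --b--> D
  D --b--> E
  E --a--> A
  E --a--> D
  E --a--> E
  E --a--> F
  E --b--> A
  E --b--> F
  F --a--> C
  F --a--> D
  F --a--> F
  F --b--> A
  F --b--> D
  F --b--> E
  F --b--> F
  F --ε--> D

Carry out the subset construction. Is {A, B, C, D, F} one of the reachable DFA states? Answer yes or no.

Start state of the DFA: {A} (ε-closure of the NFA start).
{A} --a--> {A}  [seen]
{A} --b--> {A, B}  [new]
{A, B} --a--> {A, D, F}  [new]
{A, B} --b--> {A, B, D, F}  [new]
{A, D, F} --a--> {A, B, C, D, F}  [new]
{A, D, F} --b--> {A, B, D, E, F}  [new]
{A, B, D, F} --a--> {A, B, C, D, F}  [seen]
{A, B, D, F} --b--> {A, B, D, E, F}  [seen]
{A, B, C, D, F} --a--> {A, B, C, D, E, F}  [new]
{A, B, C, D, F} --b--> {A, B, D, E, F}  [seen]
{A, B, D, E, F} --a--> {A, B, C, D, E, F}  [seen]
{A, B, D, E, F} --b--> {A, B, D, E, F}  [seen]
{A, B, C, D, E, F} --a--> {A, B, C, D, E, F}  [seen]
{A, B, C, D, E, F} --b--> {A, B, D, E, F}  [seen]
Reachable DFA states: {A}, {A, B}, {A, D, F}, {A, B, D, F}, {A, B, C, D, F}, {A, B, D, E, F}, {A, B, C, D, E, F}.
{A, B, C, D, F} is among them.

yes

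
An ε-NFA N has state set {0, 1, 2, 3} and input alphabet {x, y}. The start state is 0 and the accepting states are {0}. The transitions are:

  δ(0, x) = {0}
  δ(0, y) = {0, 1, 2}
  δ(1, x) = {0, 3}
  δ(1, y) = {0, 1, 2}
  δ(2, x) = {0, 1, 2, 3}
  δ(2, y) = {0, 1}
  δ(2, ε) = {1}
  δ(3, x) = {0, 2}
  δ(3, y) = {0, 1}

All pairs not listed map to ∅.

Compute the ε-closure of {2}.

Begin with {2}.
2 →ε {1}; add 1.
ε-closure = {1, 2}.

{1, 2}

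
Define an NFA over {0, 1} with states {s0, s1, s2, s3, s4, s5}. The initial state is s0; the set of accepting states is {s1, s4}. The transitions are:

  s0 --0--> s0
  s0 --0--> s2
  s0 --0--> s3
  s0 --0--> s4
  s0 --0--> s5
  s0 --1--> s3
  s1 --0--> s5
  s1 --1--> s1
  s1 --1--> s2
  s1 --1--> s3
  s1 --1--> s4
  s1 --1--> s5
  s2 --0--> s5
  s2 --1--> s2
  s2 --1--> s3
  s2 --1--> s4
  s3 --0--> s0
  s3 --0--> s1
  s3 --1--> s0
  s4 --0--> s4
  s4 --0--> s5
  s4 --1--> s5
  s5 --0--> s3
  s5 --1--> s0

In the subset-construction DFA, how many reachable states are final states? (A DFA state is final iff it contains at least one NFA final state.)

5

Start state of the DFA: {s0}.
{s0} --0--> {s0, s2, s3, s4, s5}  [new]
{s0} --1--> {s3}  [new]
{s0, s2, s3, s4, s5} --0--> {s0, s1, s2, s3, s4, s5}  [new]
{s0, s2, s3, s4, s5} --1--> {s0, s2, s3, s4, s5}  [seen]
{s3} --0--> {s0, s1}  [new]
{s3} --1--> {s0}  [seen]
{s0, s1, s2, s3, s4, s5} --0--> {s0, s1, s2, s3, s4, s5}  [seen]
{s0, s1, s2, s3, s4, s5} --1--> {s0, s1, s2, s3, s4, s5}  [seen]
{s0, s1} --0--> {s0, s2, s3, s4, s5}  [seen]
{s0, s1} --1--> {s1, s2, s3, s4, s5}  [new]
{s1, s2, s3, s4, s5} --0--> {s0, s1, s3, s4, s5}  [new]
{s1, s2, s3, s4, s5} --1--> {s0, s1, s2, s3, s4, s5}  [seen]
{s0, s1, s3, s4, s5} --0--> {s0, s1, s2, s3, s4, s5}  [seen]
{s0, s1, s3, s4, s5} --1--> {s0, s1, s2, s3, s4, s5}  [seen]
Reachable DFA states: {s0}, {s0, s2, s3, s4, s5}, {s3}, {s0, s1, s2, s3, s4, s5}, {s0, s1}, {s1, s2, s3, s4, s5}, {s0, s1, s3, s4, s5}.
Accepting DFA states (contain an NFA accepting state): {s0, s2, s3, s4, s5}, {s0, s1, s2, s3, s4, s5}, {s0, s1}, {s1, s2, s3, s4, s5}, {s0, s1, s3, s4, s5}.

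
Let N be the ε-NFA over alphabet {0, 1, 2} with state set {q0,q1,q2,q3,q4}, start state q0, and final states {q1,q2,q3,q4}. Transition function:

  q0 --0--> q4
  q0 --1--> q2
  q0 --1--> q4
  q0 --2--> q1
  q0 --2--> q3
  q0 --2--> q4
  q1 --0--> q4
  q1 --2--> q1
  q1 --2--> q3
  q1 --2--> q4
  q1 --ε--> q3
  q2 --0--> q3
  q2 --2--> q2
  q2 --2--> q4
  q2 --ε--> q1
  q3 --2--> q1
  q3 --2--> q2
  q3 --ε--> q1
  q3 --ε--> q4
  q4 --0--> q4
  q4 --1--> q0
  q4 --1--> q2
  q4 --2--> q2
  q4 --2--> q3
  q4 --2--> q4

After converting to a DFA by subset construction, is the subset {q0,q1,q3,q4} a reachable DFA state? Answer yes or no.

Start state of the DFA: {q0} (ε-closure of the NFA start).
{q0} --0--> {q4}  [new]
{q0} --1--> {q1,q2,q3,q4}  [new]
{q0} --2--> {q1,q3,q4}  [new]
{q4} --0--> {q4}  [seen]
{q4} --1--> {q0,q1,q2,q3,q4}  [new]
{q4} --2--> {q1,q2,q3,q4}  [seen]
{q1,q2,q3,q4} --0--> {q1,q3,q4}  [seen]
{q1,q2,q3,q4} --1--> {q0,q1,q2,q3,q4}  [seen]
{q1,q2,q3,q4} --2--> {q1,q2,q3,q4}  [seen]
{q1,q3,q4} --0--> {q4}  [seen]
{q1,q3,q4} --1--> {q0,q1,q2,q3,q4}  [seen]
{q1,q3,q4} --2--> {q1,q2,q3,q4}  [seen]
{q0,q1,q2,q3,q4} --0--> {q1,q3,q4}  [seen]
{q0,q1,q2,q3,q4} --1--> {q0,q1,q2,q3,q4}  [seen]
{q0,q1,q2,q3,q4} --2--> {q1,q2,q3,q4}  [seen]
Reachable DFA states: {q0}, {q4}, {q1,q2,q3,q4}, {q1,q3,q4}, {q0,q1,q2,q3,q4}.
{q0,q1,q3,q4} is not among them.

no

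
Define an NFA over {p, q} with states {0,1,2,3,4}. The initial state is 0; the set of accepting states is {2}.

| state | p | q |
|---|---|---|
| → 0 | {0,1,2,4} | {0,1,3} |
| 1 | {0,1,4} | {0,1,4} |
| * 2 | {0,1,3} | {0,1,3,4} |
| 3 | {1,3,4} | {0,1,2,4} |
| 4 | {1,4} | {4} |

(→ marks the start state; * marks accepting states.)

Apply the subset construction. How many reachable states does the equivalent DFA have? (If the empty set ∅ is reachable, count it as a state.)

Start state of the DFA: {0}.
{0} --p--> {0,1,2,4}  [new]
{0} --q--> {0,1,3}  [new]
{0,1,2,4} --p--> {0,1,2,3,4}  [new]
{0,1,2,4} --q--> {0,1,3,4}  [new]
{0,1,3} --p--> {0,1,2,3,4}  [seen]
{0,1,3} --q--> {0,1,2,3,4}  [seen]
{0,1,2,3,4} --p--> {0,1,2,3,4}  [seen]
{0,1,2,3,4} --q--> {0,1,2,3,4}  [seen]
{0,1,3,4} --p--> {0,1,2,3,4}  [seen]
{0,1,3,4} --q--> {0,1,2,3,4}  [seen]
Reachable DFA states: {0}, {0,1,2,4}, {0,1,3}, {0,1,2,3,4}, {0,1,3,4}.

5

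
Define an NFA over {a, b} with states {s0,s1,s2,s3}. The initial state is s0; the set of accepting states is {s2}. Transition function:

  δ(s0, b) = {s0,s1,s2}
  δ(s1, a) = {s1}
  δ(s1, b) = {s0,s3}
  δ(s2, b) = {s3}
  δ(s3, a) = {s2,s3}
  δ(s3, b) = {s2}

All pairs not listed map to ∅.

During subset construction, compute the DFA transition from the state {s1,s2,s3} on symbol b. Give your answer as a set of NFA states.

{s0,s2,s3}

δ(s1,b) = {s0,s3}; δ(s2,b) = {s3}; δ(s3,b) = {s2}.
Union: {s0,s2,s3}.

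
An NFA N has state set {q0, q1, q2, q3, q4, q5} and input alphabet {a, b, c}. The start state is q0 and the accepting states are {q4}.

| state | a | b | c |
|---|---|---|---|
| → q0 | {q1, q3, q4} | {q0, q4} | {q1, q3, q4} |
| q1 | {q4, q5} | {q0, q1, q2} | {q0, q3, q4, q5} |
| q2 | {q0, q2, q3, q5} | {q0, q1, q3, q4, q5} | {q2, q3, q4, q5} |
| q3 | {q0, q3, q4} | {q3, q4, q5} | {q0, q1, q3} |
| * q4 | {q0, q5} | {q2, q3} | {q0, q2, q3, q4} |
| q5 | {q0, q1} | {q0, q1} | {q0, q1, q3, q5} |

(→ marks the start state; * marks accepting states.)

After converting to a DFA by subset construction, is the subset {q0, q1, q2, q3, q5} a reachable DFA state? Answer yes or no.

Start state of the DFA: {q0}.
{q0} --a--> {q1, q3, q4}  [new]
{q0} --b--> {q0, q4}  [new]
{q0} --c--> {q1, q3, q4}  [seen]
{q1, q3, q4} --a--> {q0, q3, q4, q5}  [new]
{q1, q3, q4} --b--> {q0, q1, q2, q3, q4, q5}  [new]
{q1, q3, q4} --c--> {q0, q1, q2, q3, q4, q5}  [seen]
{q0, q4} --a--> {q0, q1, q3, q4, q5}  [new]
{q0, q4} --b--> {q0, q2, q3, q4}  [new]
{q0, q4} --c--> {q0, q1, q2, q3, q4}  [new]
{q0, q3, q4, q5} --a--> {q0, q1, q3, q4, q5}  [seen]
{q0, q3, q4, q5} --b--> {q0, q1, q2, q3, q4, q5}  [seen]
{q0, q3, q4, q5} --c--> {q0, q1, q2, q3, q4, q5}  [seen]
{q0, q1, q2, q3, q4, q5} --a--> {q0, q1, q2, q3, q4, q5}  [seen]
{q0, q1, q2, q3, q4, q5} --b--> {q0, q1, q2, q3, q4, q5}  [seen]
{q0, q1, q2, q3, q4, q5} --c--> {q0, q1, q2, q3, q4, q5}  [seen]
{q0, q1, q3, q4, q5} --a--> {q0, q1, q3, q4, q5}  [seen]
{q0, q1, q3, q4, q5} --b--> {q0, q1, q2, q3, q4, q5}  [seen]
{q0, q1, q3, q4, q5} --c--> {q0, q1, q2, q3, q4, q5}  [seen]
{q0, q2, q3, q4} --a--> {q0, q1, q2, q3, q4, q5}  [seen]
{q0, q2, q3, q4} --b--> {q0, q1, q2, q3, q4, q5}  [seen]
{q0, q2, q3, q4} --c--> {q0, q1, q2, q3, q4, q5}  [seen]
{q0, q1, q2, q3, q4} --a--> {q0, q1, q2, q3, q4, q5}  [seen]
{q0, q1, q2, q3, q4} --b--> {q0, q1, q2, q3, q4, q5}  [seen]
{q0, q1, q2, q3, q4} --c--> {q0, q1, q2, q3, q4, q5}  [seen]
Reachable DFA states: {q0}, {q1, q3, q4}, {q0, q4}, {q0, q3, q4, q5}, {q0, q1, q2, q3, q4, q5}, {q0, q1, q3, q4, q5}, {q0, q2, q3, q4}, {q0, q1, q2, q3, q4}.
{q0, q1, q2, q3, q5} is not among them.

no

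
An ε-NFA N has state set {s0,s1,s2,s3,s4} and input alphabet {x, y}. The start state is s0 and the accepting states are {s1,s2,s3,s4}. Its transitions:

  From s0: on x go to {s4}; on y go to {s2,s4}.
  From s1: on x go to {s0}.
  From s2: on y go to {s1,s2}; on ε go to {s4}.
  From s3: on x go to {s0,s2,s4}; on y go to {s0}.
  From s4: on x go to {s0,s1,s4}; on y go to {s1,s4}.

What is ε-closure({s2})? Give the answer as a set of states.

Begin with {s2}.
s2 →ε {s4}; add s4.
ε-closure = {s2,s4}.

{s2,s4}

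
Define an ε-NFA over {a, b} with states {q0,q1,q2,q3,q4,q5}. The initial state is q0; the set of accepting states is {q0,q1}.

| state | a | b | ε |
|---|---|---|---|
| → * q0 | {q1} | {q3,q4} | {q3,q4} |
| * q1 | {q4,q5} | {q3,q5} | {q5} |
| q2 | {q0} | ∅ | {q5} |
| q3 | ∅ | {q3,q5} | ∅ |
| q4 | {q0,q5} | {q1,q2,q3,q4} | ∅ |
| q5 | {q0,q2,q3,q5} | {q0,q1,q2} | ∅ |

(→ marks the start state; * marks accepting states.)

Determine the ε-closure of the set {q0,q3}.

Begin with {q0,q3}.
q0 →ε {q3,q4}; add q4.
ε-closure = {q0,q3,q4}.

{q0,q3,q4}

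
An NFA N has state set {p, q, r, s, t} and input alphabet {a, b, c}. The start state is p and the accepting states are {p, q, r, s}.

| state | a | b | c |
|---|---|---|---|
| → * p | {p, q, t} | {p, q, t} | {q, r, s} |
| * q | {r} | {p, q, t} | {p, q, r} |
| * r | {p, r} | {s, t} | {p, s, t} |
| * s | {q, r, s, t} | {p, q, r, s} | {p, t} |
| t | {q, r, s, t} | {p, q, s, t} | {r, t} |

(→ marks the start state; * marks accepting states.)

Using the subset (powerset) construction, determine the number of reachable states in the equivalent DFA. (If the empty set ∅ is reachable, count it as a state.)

5

Start state of the DFA: {p}.
{p} --a--> {p, q, t}  [new]
{p} --b--> {p, q, t}  [seen]
{p} --c--> {q, r, s}  [new]
{p, q, t} --a--> {p, q, r, s, t}  [new]
{p, q, t} --b--> {p, q, s, t}  [new]
{p, q, t} --c--> {p, q, r, s, t}  [seen]
{q, r, s} --a--> {p, q, r, s, t}  [seen]
{q, r, s} --b--> {p, q, r, s, t}  [seen]
{q, r, s} --c--> {p, q, r, s, t}  [seen]
{p, q, r, s, t} --a--> {p, q, r, s, t}  [seen]
{p, q, r, s, t} --b--> {p, q, r, s, t}  [seen]
{p, q, r, s, t} --c--> {p, q, r, s, t}  [seen]
{p, q, s, t} --a--> {p, q, r, s, t}  [seen]
{p, q, s, t} --b--> {p, q, r, s, t}  [seen]
{p, q, s, t} --c--> {p, q, r, s, t}  [seen]
Reachable DFA states: {p}, {p, q, t}, {q, r, s}, {p, q, r, s, t}, {p, q, s, t}.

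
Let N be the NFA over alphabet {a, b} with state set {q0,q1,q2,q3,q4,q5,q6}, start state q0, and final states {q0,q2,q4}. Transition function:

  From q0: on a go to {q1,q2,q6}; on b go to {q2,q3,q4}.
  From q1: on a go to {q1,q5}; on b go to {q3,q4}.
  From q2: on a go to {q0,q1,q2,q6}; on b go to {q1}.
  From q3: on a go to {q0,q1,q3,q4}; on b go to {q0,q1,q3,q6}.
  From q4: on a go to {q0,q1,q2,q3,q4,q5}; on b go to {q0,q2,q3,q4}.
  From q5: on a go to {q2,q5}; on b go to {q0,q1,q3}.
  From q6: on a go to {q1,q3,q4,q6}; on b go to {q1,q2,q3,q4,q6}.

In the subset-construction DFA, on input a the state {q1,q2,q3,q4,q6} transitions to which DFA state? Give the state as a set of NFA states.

δ(q1,a) = {q1,q5}; δ(q2,a) = {q0,q1,q2,q6}; δ(q3,a) = {q0,q1,q3,q4}; δ(q4,a) = {q0,q1,q2,q3,q4,q5}; δ(q6,a) = {q1,q3,q4,q6}.
Union: {q0,q1,q2,q3,q4,q5,q6}.

{q0,q1,q2,q3,q4,q5,q6}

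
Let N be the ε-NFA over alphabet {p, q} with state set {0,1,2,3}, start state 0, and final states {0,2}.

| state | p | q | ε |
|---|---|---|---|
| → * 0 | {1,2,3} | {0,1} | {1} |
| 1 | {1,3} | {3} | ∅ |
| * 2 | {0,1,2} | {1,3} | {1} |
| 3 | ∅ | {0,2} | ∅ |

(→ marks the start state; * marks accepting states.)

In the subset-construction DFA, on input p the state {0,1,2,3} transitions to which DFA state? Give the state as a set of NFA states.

{0,1,2,3}

δ(0,p) = {1,2,3}; δ(1,p) = {1,3}; δ(2,p) = {0,1,2}; δ(3,p) = ∅.
Union: {0,1,2,3}.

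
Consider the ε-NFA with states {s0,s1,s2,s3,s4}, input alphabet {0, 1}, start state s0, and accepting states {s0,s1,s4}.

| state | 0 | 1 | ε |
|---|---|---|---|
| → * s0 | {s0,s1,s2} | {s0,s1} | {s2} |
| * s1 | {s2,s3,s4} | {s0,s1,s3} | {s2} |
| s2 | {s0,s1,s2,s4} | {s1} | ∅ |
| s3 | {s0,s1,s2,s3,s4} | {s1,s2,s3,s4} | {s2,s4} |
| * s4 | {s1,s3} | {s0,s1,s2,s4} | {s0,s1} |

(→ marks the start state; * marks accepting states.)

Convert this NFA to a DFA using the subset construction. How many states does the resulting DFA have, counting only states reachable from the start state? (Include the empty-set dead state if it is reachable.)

Start state of the DFA: {s0,s2} (ε-closure of the NFA start).
{s0,s2} --0--> {s0,s1,s2,s4}  [new]
{s0,s2} --1--> {s0,s1,s2}  [new]
{s0,s1,s2,s4} --0--> {s0,s1,s2,s3,s4}  [new]
{s0,s1,s2,s4} --1--> {s0,s1,s2,s3,s4}  [seen]
{s0,s1,s2} --0--> {s0,s1,s2,s3,s4}  [seen]
{s0,s1,s2} --1--> {s0,s1,s2,s3,s4}  [seen]
{s0,s1,s2,s3,s4} --0--> {s0,s1,s2,s3,s4}  [seen]
{s0,s1,s2,s3,s4} --1--> {s0,s1,s2,s3,s4}  [seen]
Reachable DFA states: {s0,s2}, {s0,s1,s2,s4}, {s0,s1,s2}, {s0,s1,s2,s3,s4}.

4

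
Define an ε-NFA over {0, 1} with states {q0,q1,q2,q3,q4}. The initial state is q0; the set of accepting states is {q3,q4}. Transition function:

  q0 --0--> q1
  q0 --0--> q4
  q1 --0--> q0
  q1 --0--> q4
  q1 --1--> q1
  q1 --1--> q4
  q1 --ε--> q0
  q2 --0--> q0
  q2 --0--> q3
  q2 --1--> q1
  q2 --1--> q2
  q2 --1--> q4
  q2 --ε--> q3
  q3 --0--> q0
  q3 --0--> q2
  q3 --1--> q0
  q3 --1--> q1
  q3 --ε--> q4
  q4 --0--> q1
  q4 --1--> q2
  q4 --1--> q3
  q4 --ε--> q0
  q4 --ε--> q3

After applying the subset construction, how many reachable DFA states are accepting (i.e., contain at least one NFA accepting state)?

Start state of the DFA: {q0} (ε-closure of the NFA start).
{q0} --0--> {q0,q1,q3,q4}  [new]
{q0} --1--> ∅  [new]
{q0,q1,q3,q4} --0--> {q0,q1,q2,q3,q4}  [new]
{q0,q1,q3,q4} --1--> {q0,q1,q2,q3,q4}  [seen]
∅ --0--> ∅  [seen]
∅ --1--> ∅  [seen]
{q0,q1,q2,q3,q4} --0--> {q0,q1,q2,q3,q4}  [seen]
{q0,q1,q2,q3,q4} --1--> {q0,q1,q2,q3,q4}  [seen]
Reachable DFA states: {q0}, {q0,q1,q3,q4}, ∅, {q0,q1,q2,q3,q4}.
Accepting DFA states (contain an NFA accepting state): {q0,q1,q3,q4}, {q0,q1,q2,q3,q4}.

2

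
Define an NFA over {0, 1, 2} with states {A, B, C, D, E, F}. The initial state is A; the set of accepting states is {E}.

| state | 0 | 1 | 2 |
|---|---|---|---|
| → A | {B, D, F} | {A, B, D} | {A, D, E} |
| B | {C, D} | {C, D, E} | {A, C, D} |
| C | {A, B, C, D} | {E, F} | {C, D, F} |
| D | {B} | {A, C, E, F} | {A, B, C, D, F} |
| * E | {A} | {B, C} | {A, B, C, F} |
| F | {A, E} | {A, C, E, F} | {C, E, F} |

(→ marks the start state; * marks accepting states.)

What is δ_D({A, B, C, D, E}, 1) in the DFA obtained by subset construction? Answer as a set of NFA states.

{A, B, C, D, E, F}

δ(A,1) = {A, B, D}; δ(B,1) = {C, D, E}; δ(C,1) = {E, F}; δ(D,1) = {A, C, E, F}; δ(E,1) = {B, C}.
Union: {A, B, C, D, E, F}.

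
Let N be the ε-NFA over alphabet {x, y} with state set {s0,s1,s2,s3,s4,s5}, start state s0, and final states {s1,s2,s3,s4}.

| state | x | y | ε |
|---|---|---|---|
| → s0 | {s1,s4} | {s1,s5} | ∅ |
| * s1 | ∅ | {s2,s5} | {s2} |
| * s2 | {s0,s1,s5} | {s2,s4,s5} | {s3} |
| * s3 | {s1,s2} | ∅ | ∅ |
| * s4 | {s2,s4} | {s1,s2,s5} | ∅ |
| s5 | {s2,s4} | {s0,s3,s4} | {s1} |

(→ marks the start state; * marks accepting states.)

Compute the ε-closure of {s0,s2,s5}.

Begin with {s0,s2,s5}.
s2 →ε {s3}; add s3.
s5 →ε {s1}; add s1.
ε-closure = {s0,s1,s2,s3,s5}.

{s0,s1,s2,s3,s5}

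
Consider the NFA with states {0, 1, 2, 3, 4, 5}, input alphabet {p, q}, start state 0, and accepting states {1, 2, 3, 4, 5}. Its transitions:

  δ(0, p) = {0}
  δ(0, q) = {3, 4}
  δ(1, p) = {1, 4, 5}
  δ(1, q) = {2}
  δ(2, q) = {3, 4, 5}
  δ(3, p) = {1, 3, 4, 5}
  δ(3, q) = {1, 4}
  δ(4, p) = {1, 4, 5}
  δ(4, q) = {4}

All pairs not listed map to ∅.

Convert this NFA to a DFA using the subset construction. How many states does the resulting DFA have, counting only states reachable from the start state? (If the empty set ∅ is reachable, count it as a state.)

Start state of the DFA: {0}.
{0} --p--> {0}  [seen]
{0} --q--> {3, 4}  [new]
{3, 4} --p--> {1, 3, 4, 5}  [new]
{3, 4} --q--> {1, 4}  [new]
{1, 3, 4, 5} --p--> {1, 3, 4, 5}  [seen]
{1, 3, 4, 5} --q--> {1, 2, 4}  [new]
{1, 4} --p--> {1, 4, 5}  [new]
{1, 4} --q--> {2, 4}  [new]
{1, 2, 4} --p--> {1, 4, 5}  [seen]
{1, 2, 4} --q--> {2, 3, 4, 5}  [new]
{1, 4, 5} --p--> {1, 4, 5}  [seen]
{1, 4, 5} --q--> {2, 4}  [seen]
{2, 4} --p--> {1, 4, 5}  [seen]
{2, 4} --q--> {3, 4, 5}  [new]
{2, 3, 4, 5} --p--> {1, 3, 4, 5}  [seen]
{2, 3, 4, 5} --q--> {1, 3, 4, 5}  [seen]
{3, 4, 5} --p--> {1, 3, 4, 5}  [seen]
{3, 4, 5} --q--> {1, 4}  [seen]
Reachable DFA states: {0}, {3, 4}, {1, 3, 4, 5}, {1, 4}, {1, 2, 4}, {1, 4, 5}, {2, 4}, {2, 3, 4, 5}, {3, 4, 5}.

9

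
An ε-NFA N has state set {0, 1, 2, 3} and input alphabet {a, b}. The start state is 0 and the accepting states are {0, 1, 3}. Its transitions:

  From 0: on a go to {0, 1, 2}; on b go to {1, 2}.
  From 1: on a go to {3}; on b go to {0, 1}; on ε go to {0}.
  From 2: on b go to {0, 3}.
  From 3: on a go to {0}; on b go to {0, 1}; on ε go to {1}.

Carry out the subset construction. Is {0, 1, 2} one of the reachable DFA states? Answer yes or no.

Start state of the DFA: {0} (ε-closure of the NFA start).
{0} --a--> {0, 1, 2}  [new]
{0} --b--> {0, 1, 2}  [seen]
{0, 1, 2} --a--> {0, 1, 2, 3}  [new]
{0, 1, 2} --b--> {0, 1, 2, 3}  [seen]
{0, 1, 2, 3} --a--> {0, 1, 2, 3}  [seen]
{0, 1, 2, 3} --b--> {0, 1, 2, 3}  [seen]
Reachable DFA states: {0}, {0, 1, 2}, {0, 1, 2, 3}.
{0, 1, 2} is among them.

yes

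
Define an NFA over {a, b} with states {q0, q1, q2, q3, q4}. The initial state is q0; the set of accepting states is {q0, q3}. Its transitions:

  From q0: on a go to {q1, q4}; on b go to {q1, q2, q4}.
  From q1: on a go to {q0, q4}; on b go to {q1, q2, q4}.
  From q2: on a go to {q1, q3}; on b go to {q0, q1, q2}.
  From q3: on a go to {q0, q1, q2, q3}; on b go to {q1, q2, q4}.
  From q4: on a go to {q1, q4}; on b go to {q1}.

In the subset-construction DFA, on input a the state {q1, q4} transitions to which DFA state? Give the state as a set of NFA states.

{q0, q1, q4}

δ(q1,a) = {q0, q4}; δ(q4,a) = {q1, q4}.
Union: {q0, q1, q4}.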